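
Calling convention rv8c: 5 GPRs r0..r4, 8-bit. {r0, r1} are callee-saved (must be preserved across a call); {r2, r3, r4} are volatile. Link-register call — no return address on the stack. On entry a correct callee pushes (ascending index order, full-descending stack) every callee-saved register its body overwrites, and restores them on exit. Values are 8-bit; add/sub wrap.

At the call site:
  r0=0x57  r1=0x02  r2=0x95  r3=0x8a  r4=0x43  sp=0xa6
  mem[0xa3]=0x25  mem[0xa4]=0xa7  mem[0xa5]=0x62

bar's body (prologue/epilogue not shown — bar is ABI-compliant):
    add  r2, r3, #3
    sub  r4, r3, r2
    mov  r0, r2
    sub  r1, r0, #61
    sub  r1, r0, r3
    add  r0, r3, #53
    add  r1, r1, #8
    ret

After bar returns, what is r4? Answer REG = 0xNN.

prologue: push r0 → mem[0xa5]=0x57, sp=0xa5
prologue: push r1 → mem[0xa4]=0x02, sp=0xa4
body[0] add  r2, r3, #3 → r2=0x8d
body[1] sub  r4, r3, r2 → r4=0xfd
body[2] mov  r0, r2 → r0=0x8d
body[3] sub  r1, r0, #61 → r1=0x50
body[4] sub  r1, r0, r3 → r1=0x03
body[5] add  r0, r3, #53 → r0=0xbf
body[6] add  r1, r1, #8 → r1=0x0b
epilogue: pop r1=0x02, sp=0xa5
epilogue: pop r0=0x57, sp=0xa6
r4 is caller-saved → body value

REG = 0xfd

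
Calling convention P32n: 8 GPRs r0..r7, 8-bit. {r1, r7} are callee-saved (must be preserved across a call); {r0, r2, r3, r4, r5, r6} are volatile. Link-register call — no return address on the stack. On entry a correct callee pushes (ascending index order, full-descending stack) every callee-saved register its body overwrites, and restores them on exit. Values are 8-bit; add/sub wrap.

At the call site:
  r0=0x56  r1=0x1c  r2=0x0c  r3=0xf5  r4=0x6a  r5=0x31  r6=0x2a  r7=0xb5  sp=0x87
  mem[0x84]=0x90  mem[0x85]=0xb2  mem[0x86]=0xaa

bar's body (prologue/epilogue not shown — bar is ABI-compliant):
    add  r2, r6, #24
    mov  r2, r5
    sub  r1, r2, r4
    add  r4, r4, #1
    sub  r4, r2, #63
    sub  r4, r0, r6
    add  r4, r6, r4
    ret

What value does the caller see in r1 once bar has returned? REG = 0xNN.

REG = 0x1c

prologue: push r1 -> mem[0x86]=0x1c, sp=0x86
body[0] add  r2, r6, #24 -> r2=0x42
body[1] mov  r2, r5 -> r2=0x31
body[2] sub  r1, r2, r4 -> r1=0xc7
body[3] add  r4, r4, #1 -> r4=0x6b
body[4] sub  r4, r2, #63 -> r4=0xf2
body[5] sub  r4, r0, r6 -> r4=0x2c
body[6] add  r4, r6, r4 -> r4=0x56
epilogue: pop r1=0x1c, sp=0x87
r1 is callee-saved -> restored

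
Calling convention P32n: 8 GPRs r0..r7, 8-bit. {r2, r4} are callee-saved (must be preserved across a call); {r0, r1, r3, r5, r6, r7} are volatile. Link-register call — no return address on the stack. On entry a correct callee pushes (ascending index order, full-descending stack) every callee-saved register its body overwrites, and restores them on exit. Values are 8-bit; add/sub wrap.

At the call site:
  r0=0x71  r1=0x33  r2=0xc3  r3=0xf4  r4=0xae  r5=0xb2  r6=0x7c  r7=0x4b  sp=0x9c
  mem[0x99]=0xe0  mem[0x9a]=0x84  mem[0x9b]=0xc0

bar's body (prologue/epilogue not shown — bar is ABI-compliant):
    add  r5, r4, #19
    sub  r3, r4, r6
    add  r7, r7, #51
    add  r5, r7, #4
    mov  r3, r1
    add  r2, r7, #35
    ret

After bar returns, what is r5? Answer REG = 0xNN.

prologue: push r2 → mem[0x9b]=0xc3, sp=0x9b
body[0] add  r5, r4, #19 → r5=0xc1
body[1] sub  r3, r4, r6 → r3=0x32
body[2] add  r7, r7, #51 → r7=0x7e
body[3] add  r5, r7, #4 → r5=0x82
body[4] mov  r3, r1 → r3=0x33
body[5] add  r2, r7, #35 → r2=0xa1
epilogue: pop r2=0xc3, sp=0x9c
r5 is caller-saved → body value

REG = 0x82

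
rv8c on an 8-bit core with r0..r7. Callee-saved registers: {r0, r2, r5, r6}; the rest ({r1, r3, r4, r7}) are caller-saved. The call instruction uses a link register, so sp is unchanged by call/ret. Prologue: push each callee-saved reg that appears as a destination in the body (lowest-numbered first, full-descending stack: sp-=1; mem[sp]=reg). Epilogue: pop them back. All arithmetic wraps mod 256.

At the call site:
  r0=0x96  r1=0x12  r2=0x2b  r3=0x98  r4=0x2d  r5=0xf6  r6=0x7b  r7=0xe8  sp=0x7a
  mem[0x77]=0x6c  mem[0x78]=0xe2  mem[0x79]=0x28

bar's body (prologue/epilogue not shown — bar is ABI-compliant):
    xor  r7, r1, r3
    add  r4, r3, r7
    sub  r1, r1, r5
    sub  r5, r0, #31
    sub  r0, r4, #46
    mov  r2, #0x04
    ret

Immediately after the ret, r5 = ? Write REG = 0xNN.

prologue: push r0 -> mem[0x79]=0x96, sp=0x79
prologue: push r2 -> mem[0x78]=0x2b, sp=0x78
prologue: push r5 -> mem[0x77]=0xf6, sp=0x77
body[0] xor  r7, r1, r3 -> r7=0x8a
body[1] add  r4, r3, r7 -> r4=0x22
body[2] sub  r1, r1, r5 -> r1=0x1c
body[3] sub  r5, r0, #31 -> r5=0x77
body[4] sub  r0, r4, #46 -> r0=0xf4
body[5] mov  r2, #0x04 -> r2=0x04
epilogue: pop r5=0xf6, sp=0x78
epilogue: pop r2=0x2b, sp=0x79
epilogue: pop r0=0x96, sp=0x7a
r5 is callee-saved -> restored

REG = 0xf6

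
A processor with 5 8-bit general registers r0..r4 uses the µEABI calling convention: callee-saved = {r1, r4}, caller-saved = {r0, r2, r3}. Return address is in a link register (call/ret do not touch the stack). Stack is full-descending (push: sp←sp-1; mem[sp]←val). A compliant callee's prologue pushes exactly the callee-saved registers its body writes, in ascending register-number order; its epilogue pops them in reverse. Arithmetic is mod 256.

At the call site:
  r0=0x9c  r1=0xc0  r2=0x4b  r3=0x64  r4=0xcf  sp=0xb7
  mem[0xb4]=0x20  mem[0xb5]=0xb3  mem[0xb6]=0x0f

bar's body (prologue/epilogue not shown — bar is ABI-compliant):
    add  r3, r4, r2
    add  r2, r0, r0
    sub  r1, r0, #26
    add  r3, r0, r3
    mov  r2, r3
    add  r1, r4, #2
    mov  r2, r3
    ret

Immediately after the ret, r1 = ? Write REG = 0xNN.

REG = 0xc0

prologue: push r1 -> mem[0xb6]=0xc0, sp=0xb6
body[0] add  r3, r4, r2 -> r3=0x1a
body[1] add  r2, r0, r0 -> r2=0x38
body[2] sub  r1, r0, #26 -> r1=0x82
body[3] add  r3, r0, r3 -> r3=0xb6
body[4] mov  r2, r3 -> r2=0xb6
body[5] add  r1, r4, #2 -> r1=0xd1
body[6] mov  r2, r3 -> r2=0xb6
epilogue: pop r1=0xc0, sp=0xb7
r1 is callee-saved -> restored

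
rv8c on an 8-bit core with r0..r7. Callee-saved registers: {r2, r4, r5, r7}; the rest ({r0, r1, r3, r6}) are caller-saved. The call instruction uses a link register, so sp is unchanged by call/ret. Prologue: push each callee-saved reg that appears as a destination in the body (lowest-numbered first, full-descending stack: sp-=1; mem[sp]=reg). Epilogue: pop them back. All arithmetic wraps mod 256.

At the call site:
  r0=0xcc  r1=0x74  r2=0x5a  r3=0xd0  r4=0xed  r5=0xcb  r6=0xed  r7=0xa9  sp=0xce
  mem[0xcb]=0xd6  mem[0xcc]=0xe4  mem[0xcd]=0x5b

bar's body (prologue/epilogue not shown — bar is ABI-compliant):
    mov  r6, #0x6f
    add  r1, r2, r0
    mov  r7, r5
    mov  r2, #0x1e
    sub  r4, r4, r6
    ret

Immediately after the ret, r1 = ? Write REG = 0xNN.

REG = 0x26

prologue: push r2 -> mem[0xcd]=0x5a, sp=0xcd
prologue: push r4 -> mem[0xcc]=0xed, sp=0xcc
prologue: push r7 -> mem[0xcb]=0xa9, sp=0xcb
body[0] mov  r6, #0x6f -> r6=0x6f
body[1] add  r1, r2, r0 -> r1=0x26
body[2] mov  r7, r5 -> r7=0xcb
body[3] mov  r2, #0x1e -> r2=0x1e
body[4] sub  r4, r4, r6 -> r4=0x7e
epilogue: pop r7=0xa9, sp=0xcc
epilogue: pop r4=0xed, sp=0xcd
epilogue: pop r2=0x5a, sp=0xce
r1 is caller-saved -> body value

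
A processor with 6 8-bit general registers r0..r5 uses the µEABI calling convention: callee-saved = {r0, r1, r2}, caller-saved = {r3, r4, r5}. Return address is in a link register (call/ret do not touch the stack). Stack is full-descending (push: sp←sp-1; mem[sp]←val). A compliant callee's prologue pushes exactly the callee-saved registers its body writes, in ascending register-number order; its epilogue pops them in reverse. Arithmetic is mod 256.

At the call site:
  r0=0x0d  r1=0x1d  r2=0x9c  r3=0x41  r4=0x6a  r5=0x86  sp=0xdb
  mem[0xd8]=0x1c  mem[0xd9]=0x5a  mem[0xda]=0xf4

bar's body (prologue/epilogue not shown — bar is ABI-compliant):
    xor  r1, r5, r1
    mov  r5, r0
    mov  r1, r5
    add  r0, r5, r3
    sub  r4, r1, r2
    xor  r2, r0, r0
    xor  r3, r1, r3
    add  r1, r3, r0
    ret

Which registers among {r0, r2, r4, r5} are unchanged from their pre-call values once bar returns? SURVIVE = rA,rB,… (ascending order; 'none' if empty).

SURVIVE = r0,r2

prologue: push r0 -> mem[0xda]=0x0d, sp=0xda
prologue: push r1 -> mem[0xd9]=0x1d, sp=0xd9
prologue: push r2 -> mem[0xd8]=0x9c, sp=0xd8
body[0] xor  r1, r5, r1 -> r1=0x9b
body[1] mov  r5, r0 -> r5=0x0d
body[2] mov  r1, r5 -> r1=0x0d
body[3] add  r0, r5, r3 -> r0=0x4e
body[4] sub  r4, r1, r2 -> r4=0x71
body[5] xor  r2, r0, r0 -> r2=0x00
body[6] xor  r3, r1, r3 -> r3=0x4c
body[7] add  r1, r3, r0 -> r1=0x9a
epilogue: pop r2=0x9c, sp=0xd9
epilogue: pop r1=0x1d, sp=0xda
epilogue: pop r0=0x0d, sp=0xdb
r0: callee-saved, written=True
r2: callee-saved, written=True
r4: caller-saved, written=True
r5: caller-saved, written=True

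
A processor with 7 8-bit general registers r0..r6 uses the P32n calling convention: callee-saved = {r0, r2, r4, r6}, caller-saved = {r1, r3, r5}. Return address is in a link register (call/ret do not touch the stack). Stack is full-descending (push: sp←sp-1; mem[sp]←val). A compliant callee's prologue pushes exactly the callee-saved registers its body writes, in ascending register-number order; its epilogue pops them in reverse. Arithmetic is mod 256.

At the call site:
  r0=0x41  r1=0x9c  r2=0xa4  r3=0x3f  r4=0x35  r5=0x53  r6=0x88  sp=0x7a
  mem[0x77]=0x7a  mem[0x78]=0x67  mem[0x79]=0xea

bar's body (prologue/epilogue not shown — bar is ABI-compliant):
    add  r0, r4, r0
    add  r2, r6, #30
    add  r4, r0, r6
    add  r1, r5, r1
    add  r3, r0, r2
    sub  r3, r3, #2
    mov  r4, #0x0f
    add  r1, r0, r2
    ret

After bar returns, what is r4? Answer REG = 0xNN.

REG = 0x35

prologue: push r0 -> mem[0x79]=0x41, sp=0x79
prologue: push r2 -> mem[0x78]=0xa4, sp=0x78
prologue: push r4 -> mem[0x77]=0x35, sp=0x77
body[0] add  r0, r4, r0 -> r0=0x76
body[1] add  r2, r6, #30 -> r2=0xa6
body[2] add  r4, r0, r6 -> r4=0xfe
body[3] add  r1, r5, r1 -> r1=0xef
body[4] add  r3, r0, r2 -> r3=0x1c
body[5] sub  r3, r3, #2 -> r3=0x1a
body[6] mov  r4, #0x0f -> r4=0x0f
body[7] add  r1, r0, r2 -> r1=0x1c
epilogue: pop r4=0x35, sp=0x78
epilogue: pop r2=0xa4, sp=0x79
epilogue: pop r0=0x41, sp=0x7a
r4 is callee-saved -> restored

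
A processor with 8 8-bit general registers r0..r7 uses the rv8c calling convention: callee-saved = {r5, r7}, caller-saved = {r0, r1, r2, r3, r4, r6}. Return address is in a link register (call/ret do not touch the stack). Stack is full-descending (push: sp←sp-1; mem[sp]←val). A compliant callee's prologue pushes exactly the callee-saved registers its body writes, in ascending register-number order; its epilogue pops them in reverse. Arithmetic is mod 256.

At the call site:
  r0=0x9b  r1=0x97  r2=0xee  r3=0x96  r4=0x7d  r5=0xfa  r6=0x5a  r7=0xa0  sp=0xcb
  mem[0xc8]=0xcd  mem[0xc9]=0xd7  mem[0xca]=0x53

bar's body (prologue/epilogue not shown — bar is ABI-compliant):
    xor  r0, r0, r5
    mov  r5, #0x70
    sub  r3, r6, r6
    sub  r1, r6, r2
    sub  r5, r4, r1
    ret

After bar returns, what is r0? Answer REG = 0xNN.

prologue: push r5 → mem[0xca]=0xfa, sp=0xca
body[0] xor  r0, r0, r5 → r0=0x61
body[1] mov  r5, #0x70 → r5=0x70
body[2] sub  r3, r6, r6 → r3=0x00
body[3] sub  r1, r6, r2 → r1=0x6c
body[4] sub  r5, r4, r1 → r5=0x11
epilogue: pop r5=0xfa, sp=0xcb
r0 is caller-saved → body value

REG = 0x61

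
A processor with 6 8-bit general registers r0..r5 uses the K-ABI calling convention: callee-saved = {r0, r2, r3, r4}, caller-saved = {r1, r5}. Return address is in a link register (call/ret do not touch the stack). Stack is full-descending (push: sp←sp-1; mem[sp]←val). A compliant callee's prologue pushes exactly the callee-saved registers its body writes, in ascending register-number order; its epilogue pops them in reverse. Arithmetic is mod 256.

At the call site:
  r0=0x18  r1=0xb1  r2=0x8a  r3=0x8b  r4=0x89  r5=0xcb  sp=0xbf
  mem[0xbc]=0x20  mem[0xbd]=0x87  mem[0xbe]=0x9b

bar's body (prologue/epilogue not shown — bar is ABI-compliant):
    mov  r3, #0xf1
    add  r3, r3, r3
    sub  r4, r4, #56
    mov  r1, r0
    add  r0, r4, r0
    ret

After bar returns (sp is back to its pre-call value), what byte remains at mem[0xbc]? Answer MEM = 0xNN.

prologue: push r0 -> mem[0xbe]=0x18, sp=0xbe
prologue: push r3 -> mem[0xbd]=0x8b, sp=0xbd
prologue: push r4 -> mem[0xbc]=0x89, sp=0xbc
body[0] mov  r3, #0xf1 -> r3=0xf1
body[1] add  r3, r3, r3 -> r3=0xe2
body[2] sub  r4, r4, #56 -> r4=0x51
body[3] mov  r1, r0 -> r1=0x18
body[4] add  r0, r4, r0 -> r0=0x69
epilogue: pop r4=0x89, sp=0xbd
epilogue: pop r3=0x8b, sp=0xbe
epilogue: pop r0=0x18, sp=0xbf
prologue pushed ['r0', 'r3', 'r4'] at ['0xbe', '0xbd', '0xbc']

MEM = 0x89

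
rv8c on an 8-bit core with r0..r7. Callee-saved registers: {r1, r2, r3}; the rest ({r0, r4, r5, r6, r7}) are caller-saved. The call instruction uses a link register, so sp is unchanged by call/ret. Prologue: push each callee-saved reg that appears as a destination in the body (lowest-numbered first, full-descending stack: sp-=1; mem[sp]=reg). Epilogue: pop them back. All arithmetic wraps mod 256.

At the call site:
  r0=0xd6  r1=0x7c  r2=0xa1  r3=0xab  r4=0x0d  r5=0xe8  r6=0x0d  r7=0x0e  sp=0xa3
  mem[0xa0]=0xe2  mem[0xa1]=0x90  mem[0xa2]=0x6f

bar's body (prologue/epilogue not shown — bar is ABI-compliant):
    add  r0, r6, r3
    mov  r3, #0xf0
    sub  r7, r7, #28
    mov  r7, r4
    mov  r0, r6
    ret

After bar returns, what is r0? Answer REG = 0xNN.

REG = 0x0d

prologue: push r3 -> mem[0xa2]=0xab, sp=0xa2
body[0] add  r0, r6, r3 -> r0=0xb8
body[1] mov  r3, #0xf0 -> r3=0xf0
body[2] sub  r7, r7, #28 -> r7=0xf2
body[3] mov  r7, r4 -> r7=0x0d
body[4] mov  r0, r6 -> r0=0x0d
epilogue: pop r3=0xab, sp=0xa3
r0 is caller-saved -> body value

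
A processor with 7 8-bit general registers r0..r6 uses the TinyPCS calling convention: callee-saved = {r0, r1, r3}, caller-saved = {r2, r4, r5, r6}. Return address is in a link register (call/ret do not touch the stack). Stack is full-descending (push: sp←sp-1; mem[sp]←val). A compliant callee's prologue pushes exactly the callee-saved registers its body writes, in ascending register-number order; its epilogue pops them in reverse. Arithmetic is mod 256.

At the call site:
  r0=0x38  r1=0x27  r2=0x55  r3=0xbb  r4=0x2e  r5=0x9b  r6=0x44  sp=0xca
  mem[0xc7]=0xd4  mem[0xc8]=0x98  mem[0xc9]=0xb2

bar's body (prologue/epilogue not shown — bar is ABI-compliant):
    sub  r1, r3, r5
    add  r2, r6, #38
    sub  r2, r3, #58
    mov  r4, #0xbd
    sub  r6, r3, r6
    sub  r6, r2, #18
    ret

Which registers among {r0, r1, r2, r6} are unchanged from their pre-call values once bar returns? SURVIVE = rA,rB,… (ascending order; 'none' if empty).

SURVIVE = r0,r1

prologue: push r1 -> mem[0xc9]=0x27, sp=0xc9
body[0] sub  r1, r3, r5 -> r1=0x20
body[1] add  r2, r6, #38 -> r2=0x6a
body[2] sub  r2, r3, #58 -> r2=0x81
body[3] mov  r4, #0xbd -> r4=0xbd
body[4] sub  r6, r3, r6 -> r6=0x77
body[5] sub  r6, r2, #18 -> r6=0x6f
epilogue: pop r1=0x27, sp=0xca
r0: callee-saved, written=False
r1: callee-saved, written=True
r2: caller-saved, written=True
r6: caller-saved, written=True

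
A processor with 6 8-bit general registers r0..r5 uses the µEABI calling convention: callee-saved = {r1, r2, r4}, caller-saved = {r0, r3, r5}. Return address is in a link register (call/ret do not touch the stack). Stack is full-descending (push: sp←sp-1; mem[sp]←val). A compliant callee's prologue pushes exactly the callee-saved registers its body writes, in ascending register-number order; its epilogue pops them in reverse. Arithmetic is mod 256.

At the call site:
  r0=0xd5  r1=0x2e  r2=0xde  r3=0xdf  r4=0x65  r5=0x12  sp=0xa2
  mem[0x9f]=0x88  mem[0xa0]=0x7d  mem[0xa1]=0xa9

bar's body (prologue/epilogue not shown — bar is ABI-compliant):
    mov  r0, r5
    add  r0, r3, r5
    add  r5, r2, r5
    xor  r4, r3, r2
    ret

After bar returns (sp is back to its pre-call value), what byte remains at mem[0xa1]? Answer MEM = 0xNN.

MEM = 0x65

prologue: push r4 -> mem[0xa1]=0x65, sp=0xa1
body[0] mov  r0, r5 -> r0=0x12
body[1] add  r0, r3, r5 -> r0=0xf1
body[2] add  r5, r2, r5 -> r5=0xf0
body[3] xor  r4, r3, r2 -> r4=0x01
epilogue: pop r4=0x65, sp=0xa2
prologue pushed ['r4'] at ['0xa1']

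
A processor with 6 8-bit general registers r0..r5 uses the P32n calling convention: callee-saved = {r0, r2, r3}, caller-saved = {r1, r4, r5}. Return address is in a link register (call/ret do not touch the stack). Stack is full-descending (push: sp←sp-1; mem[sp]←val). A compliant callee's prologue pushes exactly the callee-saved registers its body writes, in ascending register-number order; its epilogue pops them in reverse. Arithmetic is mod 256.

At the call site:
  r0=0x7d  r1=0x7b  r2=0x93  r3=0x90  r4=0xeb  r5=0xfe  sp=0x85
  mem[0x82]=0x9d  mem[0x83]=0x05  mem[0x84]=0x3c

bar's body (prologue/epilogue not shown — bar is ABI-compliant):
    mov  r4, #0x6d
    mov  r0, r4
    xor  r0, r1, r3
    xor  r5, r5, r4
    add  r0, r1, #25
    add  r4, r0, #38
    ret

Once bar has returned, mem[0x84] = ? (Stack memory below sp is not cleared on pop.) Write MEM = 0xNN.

prologue: push r0 → mem[0x84]=0x7d, sp=0x84
body[0] mov  r4, #0x6d → r4=0x6d
body[1] mov  r0, r4 → r0=0x6d
body[2] xor  r0, r1, r3 → r0=0xeb
body[3] xor  r5, r5, r4 → r5=0x93
body[4] add  r0, r1, #25 → r0=0x94
body[5] add  r4, r0, #38 → r4=0xba
epilogue: pop r0=0x7d, sp=0x85
prologue pushed ['r0'] at ['0x84']

MEM = 0x7d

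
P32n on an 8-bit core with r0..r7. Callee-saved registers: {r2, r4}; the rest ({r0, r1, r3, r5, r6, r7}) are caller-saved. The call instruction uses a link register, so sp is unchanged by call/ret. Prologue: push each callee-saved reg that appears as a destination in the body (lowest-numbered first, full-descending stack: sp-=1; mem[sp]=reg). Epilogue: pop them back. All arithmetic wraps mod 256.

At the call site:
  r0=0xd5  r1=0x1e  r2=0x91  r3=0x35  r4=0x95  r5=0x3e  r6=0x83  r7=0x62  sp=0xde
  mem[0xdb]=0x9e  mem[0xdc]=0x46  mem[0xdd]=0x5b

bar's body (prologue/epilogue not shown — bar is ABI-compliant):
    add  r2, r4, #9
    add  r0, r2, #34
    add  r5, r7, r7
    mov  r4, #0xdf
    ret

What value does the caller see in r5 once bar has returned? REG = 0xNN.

REG = 0xc4

prologue: push r2 -> mem[0xdd]=0x91, sp=0xdd
prologue: push r4 -> mem[0xdc]=0x95, sp=0xdc
body[0] add  r2, r4, #9 -> r2=0x9e
body[1] add  r0, r2, #34 -> r0=0xc0
body[2] add  r5, r7, r7 -> r5=0xc4
body[3] mov  r4, #0xdf -> r4=0xdf
epilogue: pop r4=0x95, sp=0xdd
epilogue: pop r2=0x91, sp=0xde
r5 is caller-saved -> body value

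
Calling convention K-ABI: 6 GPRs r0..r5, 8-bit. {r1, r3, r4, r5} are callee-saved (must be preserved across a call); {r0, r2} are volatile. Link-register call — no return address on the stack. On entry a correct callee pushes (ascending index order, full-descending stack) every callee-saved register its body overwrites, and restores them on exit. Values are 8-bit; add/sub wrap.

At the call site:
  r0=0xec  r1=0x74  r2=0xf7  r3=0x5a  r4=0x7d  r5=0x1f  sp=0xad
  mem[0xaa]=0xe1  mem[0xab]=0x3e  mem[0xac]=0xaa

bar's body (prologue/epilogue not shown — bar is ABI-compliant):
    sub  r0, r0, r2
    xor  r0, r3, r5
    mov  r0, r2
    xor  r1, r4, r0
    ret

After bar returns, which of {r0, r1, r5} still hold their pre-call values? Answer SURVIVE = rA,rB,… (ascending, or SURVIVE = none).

prologue: push r1 → mem[0xac]=0x74, sp=0xac
body[0] sub  r0, r0, r2 → r0=0xf5
body[1] xor  r0, r3, r5 → r0=0x45
body[2] mov  r0, r2 → r0=0xf7
body[3] xor  r1, r4, r0 → r1=0x8a
epilogue: pop r1=0x74, sp=0xad
r0: caller-saved, written=True
r1: callee-saved, written=True
r5: callee-saved, written=False

SURVIVE = r1,r5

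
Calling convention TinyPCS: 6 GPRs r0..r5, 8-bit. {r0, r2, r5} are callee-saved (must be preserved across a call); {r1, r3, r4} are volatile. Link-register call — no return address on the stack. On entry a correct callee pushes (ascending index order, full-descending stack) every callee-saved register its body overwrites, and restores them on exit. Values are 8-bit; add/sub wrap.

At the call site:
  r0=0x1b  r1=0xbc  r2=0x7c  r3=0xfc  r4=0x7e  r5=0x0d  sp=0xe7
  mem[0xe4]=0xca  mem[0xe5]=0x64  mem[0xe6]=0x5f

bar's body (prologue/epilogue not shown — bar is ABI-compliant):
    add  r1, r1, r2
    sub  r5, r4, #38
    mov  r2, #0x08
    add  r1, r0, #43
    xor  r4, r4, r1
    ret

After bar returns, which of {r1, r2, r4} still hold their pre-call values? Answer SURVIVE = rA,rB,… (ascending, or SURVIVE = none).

SURVIVE = r2

prologue: push r2 → mem[0xe6]=0x7c, sp=0xe6
prologue: push r5 → mem[0xe5]=0x0d, sp=0xe5
body[0] add  r1, r1, r2 → r1=0x38
body[1] sub  r5, r4, #38 → r5=0x58
body[2] mov  r2, #0x08 → r2=0x08
body[3] add  r1, r0, #43 → r1=0x46
body[4] xor  r4, r4, r1 → r4=0x38
epilogue: pop r5=0x0d, sp=0xe6
epilogue: pop r2=0x7c, sp=0xe7
r1: caller-saved, written=True
r2: callee-saved, written=True
r4: caller-saved, written=True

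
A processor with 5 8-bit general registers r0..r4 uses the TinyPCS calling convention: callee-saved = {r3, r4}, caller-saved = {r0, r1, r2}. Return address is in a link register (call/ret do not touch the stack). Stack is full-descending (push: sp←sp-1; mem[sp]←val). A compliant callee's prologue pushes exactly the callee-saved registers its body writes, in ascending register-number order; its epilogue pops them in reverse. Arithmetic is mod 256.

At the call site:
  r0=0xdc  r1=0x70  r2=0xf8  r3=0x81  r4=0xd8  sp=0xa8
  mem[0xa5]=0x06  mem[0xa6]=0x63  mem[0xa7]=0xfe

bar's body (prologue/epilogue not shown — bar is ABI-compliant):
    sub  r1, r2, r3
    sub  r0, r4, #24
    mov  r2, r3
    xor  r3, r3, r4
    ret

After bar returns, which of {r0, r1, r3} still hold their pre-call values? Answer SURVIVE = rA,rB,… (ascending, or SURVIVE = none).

SURVIVE = r3

prologue: push r3 -> mem[0xa7]=0x81, sp=0xa7
body[0] sub  r1, r2, r3 -> r1=0x77
body[1] sub  r0, r4, #24 -> r0=0xc0
body[2] mov  r2, r3 -> r2=0x81
body[3] xor  r3, r3, r4 -> r3=0x59
epilogue: pop r3=0x81, sp=0xa8
r0: caller-saved, written=True
r1: caller-saved, written=True
r3: callee-saved, written=True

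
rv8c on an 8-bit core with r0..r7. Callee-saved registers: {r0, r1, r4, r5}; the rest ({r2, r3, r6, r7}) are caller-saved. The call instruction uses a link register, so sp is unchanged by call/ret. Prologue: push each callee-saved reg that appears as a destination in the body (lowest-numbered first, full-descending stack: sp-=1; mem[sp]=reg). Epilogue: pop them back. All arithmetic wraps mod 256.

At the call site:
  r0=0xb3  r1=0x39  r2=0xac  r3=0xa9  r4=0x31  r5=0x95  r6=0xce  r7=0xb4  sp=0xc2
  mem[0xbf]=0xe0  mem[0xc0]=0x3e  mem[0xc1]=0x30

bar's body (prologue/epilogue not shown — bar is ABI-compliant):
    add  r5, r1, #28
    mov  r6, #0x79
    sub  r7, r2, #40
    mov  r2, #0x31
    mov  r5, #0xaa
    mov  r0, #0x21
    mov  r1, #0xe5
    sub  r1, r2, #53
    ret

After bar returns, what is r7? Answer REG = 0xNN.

REG = 0x84

prologue: push r0 -> mem[0xc1]=0xb3, sp=0xc1
prologue: push r1 -> mem[0xc0]=0x39, sp=0xc0
prologue: push r5 -> mem[0xbf]=0x95, sp=0xbf
body[0] add  r5, r1, #28 -> r5=0x55
body[1] mov  r6, #0x79 -> r6=0x79
body[2] sub  r7, r2, #40 -> r7=0x84
body[3] mov  r2, #0x31 -> r2=0x31
body[4] mov  r5, #0xaa -> r5=0xaa
body[5] mov  r0, #0x21 -> r0=0x21
body[6] mov  r1, #0xe5 -> r1=0xe5
body[7] sub  r1, r2, #53 -> r1=0xfc
epilogue: pop r5=0x95, sp=0xc0
epilogue: pop r1=0x39, sp=0xc1
epilogue: pop r0=0xb3, sp=0xc2
r7 is caller-saved -> body value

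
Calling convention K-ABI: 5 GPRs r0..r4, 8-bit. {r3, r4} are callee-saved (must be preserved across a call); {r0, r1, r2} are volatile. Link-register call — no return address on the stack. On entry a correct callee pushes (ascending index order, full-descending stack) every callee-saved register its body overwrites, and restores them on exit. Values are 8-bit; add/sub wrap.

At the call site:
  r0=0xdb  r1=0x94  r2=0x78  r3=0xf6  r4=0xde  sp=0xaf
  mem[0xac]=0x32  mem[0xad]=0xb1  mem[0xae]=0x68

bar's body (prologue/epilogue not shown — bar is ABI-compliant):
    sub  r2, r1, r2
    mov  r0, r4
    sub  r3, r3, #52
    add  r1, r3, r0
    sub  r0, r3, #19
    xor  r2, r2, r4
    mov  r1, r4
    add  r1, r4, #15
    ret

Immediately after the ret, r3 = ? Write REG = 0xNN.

prologue: push r3 -> mem[0xae]=0xf6, sp=0xae
body[0] sub  r2, r1, r2 -> r2=0x1c
body[1] mov  r0, r4 -> r0=0xde
body[2] sub  r3, r3, #52 -> r3=0xc2
body[3] add  r1, r3, r0 -> r1=0xa0
body[4] sub  r0, r3, #19 -> r0=0xaf
body[5] xor  r2, r2, r4 -> r2=0xc2
body[6] mov  r1, r4 -> r1=0xde
body[7] add  r1, r4, #15 -> r1=0xed
epilogue: pop r3=0xf6, sp=0xaf
r3 is callee-saved -> restored

REG = 0xf6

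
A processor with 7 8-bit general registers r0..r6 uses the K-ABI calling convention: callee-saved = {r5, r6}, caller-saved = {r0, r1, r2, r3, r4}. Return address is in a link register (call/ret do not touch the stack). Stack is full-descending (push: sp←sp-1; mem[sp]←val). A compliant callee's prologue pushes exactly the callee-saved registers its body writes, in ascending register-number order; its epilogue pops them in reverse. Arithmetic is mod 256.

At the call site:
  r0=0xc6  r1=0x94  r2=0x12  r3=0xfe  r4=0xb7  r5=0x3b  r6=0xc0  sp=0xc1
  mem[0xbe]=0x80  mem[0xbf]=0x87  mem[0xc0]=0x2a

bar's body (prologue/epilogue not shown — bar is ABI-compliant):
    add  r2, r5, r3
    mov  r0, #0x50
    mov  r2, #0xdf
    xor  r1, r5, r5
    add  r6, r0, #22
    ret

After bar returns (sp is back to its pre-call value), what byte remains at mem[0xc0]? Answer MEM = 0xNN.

MEM = 0xc0

prologue: push r6 -> mem[0xc0]=0xc0, sp=0xc0
body[0] add  r2, r5, r3 -> r2=0x39
body[1] mov  r0, #0x50 -> r0=0x50
body[2] mov  r2, #0xdf -> r2=0xdf
body[3] xor  r1, r5, r5 -> r1=0x00
body[4] add  r6, r0, #22 -> r6=0x66
epilogue: pop r6=0xc0, sp=0xc1
prologue pushed ['r6'] at ['0xc0']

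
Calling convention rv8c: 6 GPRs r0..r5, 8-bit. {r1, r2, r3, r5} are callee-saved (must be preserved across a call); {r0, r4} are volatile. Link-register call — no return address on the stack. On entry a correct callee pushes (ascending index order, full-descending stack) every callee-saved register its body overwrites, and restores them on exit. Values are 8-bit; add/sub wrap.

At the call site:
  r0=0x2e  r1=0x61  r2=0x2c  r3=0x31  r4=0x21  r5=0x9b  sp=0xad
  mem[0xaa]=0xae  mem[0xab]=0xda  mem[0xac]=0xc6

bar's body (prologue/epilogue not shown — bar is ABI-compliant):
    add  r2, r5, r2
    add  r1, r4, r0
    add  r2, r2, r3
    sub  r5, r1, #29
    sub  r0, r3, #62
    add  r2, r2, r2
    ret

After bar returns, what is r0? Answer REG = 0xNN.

REG = 0xf3

prologue: push r1 -> mem[0xac]=0x61, sp=0xac
prologue: push r2 -> mem[0xab]=0x2c, sp=0xab
prologue: push r5 -> mem[0xaa]=0x9b, sp=0xaa
body[0] add  r2, r5, r2 -> r2=0xc7
body[1] add  r1, r4, r0 -> r1=0x4f
body[2] add  r2, r2, r3 -> r2=0xf8
body[3] sub  r5, r1, #29 -> r5=0x32
body[4] sub  r0, r3, #62 -> r0=0xf3
body[5] add  r2, r2, r2 -> r2=0xf0
epilogue: pop r5=0x9b, sp=0xab
epilogue: pop r2=0x2c, sp=0xac
epilogue: pop r1=0x61, sp=0xad
r0 is caller-saved -> body value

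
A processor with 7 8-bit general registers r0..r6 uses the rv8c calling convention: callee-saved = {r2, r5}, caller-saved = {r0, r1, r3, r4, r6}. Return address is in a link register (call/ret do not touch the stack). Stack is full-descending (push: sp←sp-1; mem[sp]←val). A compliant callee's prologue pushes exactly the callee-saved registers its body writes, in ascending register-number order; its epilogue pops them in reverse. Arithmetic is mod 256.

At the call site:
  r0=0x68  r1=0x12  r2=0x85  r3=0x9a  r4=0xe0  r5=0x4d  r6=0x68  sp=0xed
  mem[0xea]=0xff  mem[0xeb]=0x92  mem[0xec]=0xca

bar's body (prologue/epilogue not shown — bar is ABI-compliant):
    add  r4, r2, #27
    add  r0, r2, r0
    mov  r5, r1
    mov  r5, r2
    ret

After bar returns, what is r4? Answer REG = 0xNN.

REG = 0xa0

prologue: push r5 -> mem[0xec]=0x4d, sp=0xec
body[0] add  r4, r2, #27 -> r4=0xa0
body[1] add  r0, r2, r0 -> r0=0xed
body[2] mov  r5, r1 -> r5=0x12
body[3] mov  r5, r2 -> r5=0x85
epilogue: pop r5=0x4d, sp=0xed
r4 is caller-saved -> body value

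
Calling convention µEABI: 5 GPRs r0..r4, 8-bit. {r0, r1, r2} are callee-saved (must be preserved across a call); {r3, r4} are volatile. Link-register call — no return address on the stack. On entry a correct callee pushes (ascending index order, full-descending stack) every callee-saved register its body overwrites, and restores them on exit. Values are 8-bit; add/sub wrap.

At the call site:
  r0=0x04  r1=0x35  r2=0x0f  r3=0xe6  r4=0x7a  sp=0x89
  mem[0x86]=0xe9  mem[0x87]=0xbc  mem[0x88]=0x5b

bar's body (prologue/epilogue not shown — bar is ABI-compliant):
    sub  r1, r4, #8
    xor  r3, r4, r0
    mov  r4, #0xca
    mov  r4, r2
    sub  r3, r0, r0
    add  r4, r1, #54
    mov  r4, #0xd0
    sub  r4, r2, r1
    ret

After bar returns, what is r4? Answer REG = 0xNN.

prologue: push r1 → mem[0x88]=0x35, sp=0x88
body[0] sub  r1, r4, #8 → r1=0x72
body[1] xor  r3, r4, r0 → r3=0x7e
body[2] mov  r4, #0xca → r4=0xca
body[3] mov  r4, r2 → r4=0x0f
body[4] sub  r3, r0, r0 → r3=0x00
body[5] add  r4, r1, #54 → r4=0xa8
body[6] mov  r4, #0xd0 → r4=0xd0
body[7] sub  r4, r2, r1 → r4=0x9d
epilogue: pop r1=0x35, sp=0x89
r4 is caller-saved → body value

REG = 0x9d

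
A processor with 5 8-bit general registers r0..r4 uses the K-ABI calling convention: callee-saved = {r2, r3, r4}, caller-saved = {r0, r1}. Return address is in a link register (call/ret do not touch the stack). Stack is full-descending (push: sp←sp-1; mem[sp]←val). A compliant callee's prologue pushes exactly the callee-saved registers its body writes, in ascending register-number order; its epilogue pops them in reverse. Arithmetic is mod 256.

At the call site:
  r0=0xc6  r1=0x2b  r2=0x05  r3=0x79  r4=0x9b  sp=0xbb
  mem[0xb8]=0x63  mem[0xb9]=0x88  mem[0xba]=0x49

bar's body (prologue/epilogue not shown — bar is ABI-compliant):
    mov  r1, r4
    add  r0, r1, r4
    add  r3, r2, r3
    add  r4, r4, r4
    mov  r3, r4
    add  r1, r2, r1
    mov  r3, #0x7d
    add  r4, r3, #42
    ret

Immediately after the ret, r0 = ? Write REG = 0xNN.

prologue: push r3 -> mem[0xba]=0x79, sp=0xba
prologue: push r4 -> mem[0xb9]=0x9b, sp=0xb9
body[0] mov  r1, r4 -> r1=0x9b
body[1] add  r0, r1, r4 -> r0=0x36
body[2] add  r3, r2, r3 -> r3=0x7e
body[3] add  r4, r4, r4 -> r4=0x36
body[4] mov  r3, r4 -> r3=0x36
body[5] add  r1, r2, r1 -> r1=0xa0
body[6] mov  r3, #0x7d -> r3=0x7d
body[7] add  r4, r3, #42 -> r4=0xa7
epilogue: pop r4=0x9b, sp=0xba
epilogue: pop r3=0x79, sp=0xbb
r0 is caller-saved -> body value

REG = 0x36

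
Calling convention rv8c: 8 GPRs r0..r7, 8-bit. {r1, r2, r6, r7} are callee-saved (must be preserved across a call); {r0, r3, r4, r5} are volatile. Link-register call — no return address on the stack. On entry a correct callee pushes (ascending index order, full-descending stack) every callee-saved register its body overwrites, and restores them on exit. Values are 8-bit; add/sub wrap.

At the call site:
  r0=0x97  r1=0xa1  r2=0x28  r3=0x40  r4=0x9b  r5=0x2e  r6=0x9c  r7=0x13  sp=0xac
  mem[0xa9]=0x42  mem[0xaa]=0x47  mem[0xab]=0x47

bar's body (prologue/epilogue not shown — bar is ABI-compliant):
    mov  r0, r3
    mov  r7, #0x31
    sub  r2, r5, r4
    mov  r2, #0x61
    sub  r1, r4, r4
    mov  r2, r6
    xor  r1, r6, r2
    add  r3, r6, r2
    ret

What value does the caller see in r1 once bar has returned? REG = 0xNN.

prologue: push r1 -> mem[0xab]=0xa1, sp=0xab
prologue: push r2 -> mem[0xaa]=0x28, sp=0xaa
prologue: push r7 -> mem[0xa9]=0x13, sp=0xa9
body[0] mov  r0, r3 -> r0=0x40
body[1] mov  r7, #0x31 -> r7=0x31
body[2] sub  r2, r5, r4 -> r2=0x93
body[3] mov  r2, #0x61 -> r2=0x61
body[4] sub  r1, r4, r4 -> r1=0x00
body[5] mov  r2, r6 -> r2=0x9c
body[6] xor  r1, r6, r2 -> r1=0x00
body[7] add  r3, r6, r2 -> r3=0x38
epilogue: pop r7=0x13, sp=0xaa
epilogue: pop r2=0x28, sp=0xab
epilogue: pop r1=0xa1, sp=0xac
r1 is callee-saved -> restored

REG = 0xa1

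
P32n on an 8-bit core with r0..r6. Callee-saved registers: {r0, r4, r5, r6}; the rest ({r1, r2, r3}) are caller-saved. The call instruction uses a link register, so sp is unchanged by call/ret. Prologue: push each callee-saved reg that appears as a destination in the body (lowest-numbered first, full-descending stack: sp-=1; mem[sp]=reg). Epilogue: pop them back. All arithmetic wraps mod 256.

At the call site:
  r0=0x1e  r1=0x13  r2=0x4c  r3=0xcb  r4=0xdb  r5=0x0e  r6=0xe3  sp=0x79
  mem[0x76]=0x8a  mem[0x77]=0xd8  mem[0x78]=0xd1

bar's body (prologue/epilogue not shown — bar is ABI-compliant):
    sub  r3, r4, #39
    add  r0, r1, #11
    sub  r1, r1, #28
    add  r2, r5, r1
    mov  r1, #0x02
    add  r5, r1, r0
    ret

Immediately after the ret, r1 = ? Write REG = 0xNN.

REG = 0x02

prologue: push r0 -> mem[0x78]=0x1e, sp=0x78
prologue: push r5 -> mem[0x77]=0x0e, sp=0x77
body[0] sub  r3, r4, #39 -> r3=0xb4
body[1] add  r0, r1, #11 -> r0=0x1e
body[2] sub  r1, r1, #28 -> r1=0xf7
body[3] add  r2, r5, r1 -> r2=0x05
body[4] mov  r1, #0x02 -> r1=0x02
body[5] add  r5, r1, r0 -> r5=0x20
epilogue: pop r5=0x0e, sp=0x78
epilogue: pop r0=0x1e, sp=0x79
r1 is caller-saved -> body value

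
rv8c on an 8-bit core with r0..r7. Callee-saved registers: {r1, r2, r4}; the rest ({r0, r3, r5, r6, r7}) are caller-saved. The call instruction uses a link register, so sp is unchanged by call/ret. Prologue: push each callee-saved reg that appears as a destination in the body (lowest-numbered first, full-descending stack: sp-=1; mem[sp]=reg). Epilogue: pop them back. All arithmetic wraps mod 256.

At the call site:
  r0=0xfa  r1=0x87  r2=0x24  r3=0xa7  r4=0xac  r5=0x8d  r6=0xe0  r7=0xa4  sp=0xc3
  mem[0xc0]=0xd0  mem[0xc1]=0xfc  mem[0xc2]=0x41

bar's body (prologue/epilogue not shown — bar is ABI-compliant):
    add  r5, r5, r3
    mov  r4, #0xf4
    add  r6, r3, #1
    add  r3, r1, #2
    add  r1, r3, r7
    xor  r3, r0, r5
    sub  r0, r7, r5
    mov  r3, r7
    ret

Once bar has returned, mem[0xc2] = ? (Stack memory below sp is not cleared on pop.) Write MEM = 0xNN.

prologue: push r1 → mem[0xc2]=0x87, sp=0xc2
prologue: push r4 → mem[0xc1]=0xac, sp=0xc1
body[0] add  r5, r5, r3 → r5=0x34
body[1] mov  r4, #0xf4 → r4=0xf4
body[2] add  r6, r3, #1 → r6=0xa8
body[3] add  r3, r1, #2 → r3=0x89
body[4] add  r1, r3, r7 → r1=0x2d
body[5] xor  r3, r0, r5 → r3=0xce
body[6] sub  r0, r7, r5 → r0=0x70
body[7] mov  r3, r7 → r3=0xa4
epilogue: pop r4=0xac, sp=0xc2
epilogue: pop r1=0x87, sp=0xc3
prologue pushed ['r1', 'r4'] at ['0xc2', '0xc1']

MEM = 0x87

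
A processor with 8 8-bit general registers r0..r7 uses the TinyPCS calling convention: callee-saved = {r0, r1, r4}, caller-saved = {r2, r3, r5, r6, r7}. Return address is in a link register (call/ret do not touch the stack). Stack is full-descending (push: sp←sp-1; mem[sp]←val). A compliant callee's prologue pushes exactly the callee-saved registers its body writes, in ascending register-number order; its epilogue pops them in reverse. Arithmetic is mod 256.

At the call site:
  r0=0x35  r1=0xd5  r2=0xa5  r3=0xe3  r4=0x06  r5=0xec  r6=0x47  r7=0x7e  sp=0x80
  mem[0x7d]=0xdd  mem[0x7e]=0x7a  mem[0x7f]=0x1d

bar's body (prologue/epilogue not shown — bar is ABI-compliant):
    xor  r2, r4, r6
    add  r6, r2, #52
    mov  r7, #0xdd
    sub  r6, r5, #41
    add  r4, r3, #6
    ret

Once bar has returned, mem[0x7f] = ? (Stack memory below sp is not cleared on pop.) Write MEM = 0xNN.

MEM = 0x06

prologue: push r4 → mem[0x7f]=0x06, sp=0x7f
body[0] xor  r2, r4, r6 → r2=0x41
body[1] add  r6, r2, #52 → r6=0x75
body[2] mov  r7, #0xdd → r7=0xdd
body[3] sub  r6, r5, #41 → r6=0xc3
body[4] add  r4, r3, #6 → r4=0xe9
epilogue: pop r4=0x06, sp=0x80
prologue pushed ['r4'] at ['0x7f']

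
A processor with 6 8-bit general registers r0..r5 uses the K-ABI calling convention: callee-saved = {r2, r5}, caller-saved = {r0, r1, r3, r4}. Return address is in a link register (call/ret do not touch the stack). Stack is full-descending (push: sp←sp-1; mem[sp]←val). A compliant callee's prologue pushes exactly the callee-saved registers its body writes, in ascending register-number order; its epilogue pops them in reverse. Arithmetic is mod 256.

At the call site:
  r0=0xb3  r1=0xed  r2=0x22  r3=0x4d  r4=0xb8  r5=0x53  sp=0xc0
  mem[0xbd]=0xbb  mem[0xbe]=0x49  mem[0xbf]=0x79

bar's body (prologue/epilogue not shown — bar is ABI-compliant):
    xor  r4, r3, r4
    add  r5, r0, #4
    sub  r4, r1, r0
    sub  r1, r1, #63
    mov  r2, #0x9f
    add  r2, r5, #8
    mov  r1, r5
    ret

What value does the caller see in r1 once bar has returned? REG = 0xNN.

prologue: push r2 → mem[0xbf]=0x22, sp=0xbf
prologue: push r5 → mem[0xbe]=0x53, sp=0xbe
body[0] xor  r4, r3, r4 → r4=0xf5
body[1] add  r5, r0, #4 → r5=0xb7
body[2] sub  r4, r1, r0 → r4=0x3a
body[3] sub  r1, r1, #63 → r1=0xae
body[4] mov  r2, #0x9f → r2=0x9f
body[5] add  r2, r5, #8 → r2=0xbf
body[6] mov  r1, r5 → r1=0xb7
epilogue: pop r5=0x53, sp=0xbf
epilogue: pop r2=0x22, sp=0xc0
r1 is caller-saved → body value

REG = 0xb7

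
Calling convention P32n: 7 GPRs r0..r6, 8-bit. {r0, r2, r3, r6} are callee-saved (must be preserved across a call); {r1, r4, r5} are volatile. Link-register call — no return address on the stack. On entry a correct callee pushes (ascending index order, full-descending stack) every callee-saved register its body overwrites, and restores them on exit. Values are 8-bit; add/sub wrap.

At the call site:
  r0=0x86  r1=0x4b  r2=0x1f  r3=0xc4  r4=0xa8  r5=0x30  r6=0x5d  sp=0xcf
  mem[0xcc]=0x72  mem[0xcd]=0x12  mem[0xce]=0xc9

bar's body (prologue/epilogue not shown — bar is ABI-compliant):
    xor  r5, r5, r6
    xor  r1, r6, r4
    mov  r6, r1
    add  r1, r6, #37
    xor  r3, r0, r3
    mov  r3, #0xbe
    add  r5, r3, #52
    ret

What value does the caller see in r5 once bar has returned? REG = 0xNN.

prologue: push r3 -> mem[0xce]=0xc4, sp=0xce
prologue: push r6 -> mem[0xcd]=0x5d, sp=0xcd
body[0] xor  r5, r5, r6 -> r5=0x6d
body[1] xor  r1, r6, r4 -> r1=0xf5
body[2] mov  r6, r1 -> r6=0xf5
body[3] add  r1, r6, #37 -> r1=0x1a
body[4] xor  r3, r0, r3 -> r3=0x42
body[5] mov  r3, #0xbe -> r3=0xbe
body[6] add  r5, r3, #52 -> r5=0xf2
epilogue: pop r6=0x5d, sp=0xce
epilogue: pop r3=0xc4, sp=0xcf
r5 is caller-saved -> body value

REG = 0xf2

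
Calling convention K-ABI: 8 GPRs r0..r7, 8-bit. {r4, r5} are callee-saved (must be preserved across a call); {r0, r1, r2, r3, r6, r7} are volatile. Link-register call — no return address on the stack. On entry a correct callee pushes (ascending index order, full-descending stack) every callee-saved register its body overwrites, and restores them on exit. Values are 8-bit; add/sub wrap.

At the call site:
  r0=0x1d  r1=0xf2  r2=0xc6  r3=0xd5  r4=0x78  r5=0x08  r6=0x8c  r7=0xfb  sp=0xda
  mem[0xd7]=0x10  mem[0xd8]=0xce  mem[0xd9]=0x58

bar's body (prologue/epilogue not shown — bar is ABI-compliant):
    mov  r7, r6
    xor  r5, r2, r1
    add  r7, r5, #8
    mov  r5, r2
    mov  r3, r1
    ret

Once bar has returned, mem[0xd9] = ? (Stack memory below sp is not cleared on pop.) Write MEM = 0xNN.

prologue: push r5 -> mem[0xd9]=0x08, sp=0xd9
body[0] mov  r7, r6 -> r7=0x8c
body[1] xor  r5, r2, r1 -> r5=0x34
body[2] add  r7, r5, #8 -> r7=0x3c
body[3] mov  r5, r2 -> r5=0xc6
body[4] mov  r3, r1 -> r3=0xf2
epilogue: pop r5=0x08, sp=0xda
prologue pushed ['r5'] at ['0xd9']

MEM = 0x08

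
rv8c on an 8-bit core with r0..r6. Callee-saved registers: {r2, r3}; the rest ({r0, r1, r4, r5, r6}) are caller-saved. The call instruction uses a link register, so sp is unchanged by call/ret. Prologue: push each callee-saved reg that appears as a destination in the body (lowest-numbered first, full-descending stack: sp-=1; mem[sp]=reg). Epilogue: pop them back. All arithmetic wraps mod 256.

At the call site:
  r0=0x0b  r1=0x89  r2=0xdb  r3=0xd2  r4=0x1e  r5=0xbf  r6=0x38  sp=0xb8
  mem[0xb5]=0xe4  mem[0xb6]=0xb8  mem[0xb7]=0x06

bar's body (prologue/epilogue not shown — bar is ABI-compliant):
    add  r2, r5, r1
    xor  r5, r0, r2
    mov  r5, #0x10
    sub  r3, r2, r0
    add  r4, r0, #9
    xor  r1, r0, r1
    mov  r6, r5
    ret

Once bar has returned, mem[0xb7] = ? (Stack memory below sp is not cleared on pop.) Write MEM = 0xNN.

MEM = 0xdb

prologue: push r2 -> mem[0xb7]=0xdb, sp=0xb7
prologue: push r3 -> mem[0xb6]=0xd2, sp=0xb6
body[0] add  r2, r5, r1 -> r2=0x48
body[1] xor  r5, r0, r2 -> r5=0x43
body[2] mov  r5, #0x10 -> r5=0x10
body[3] sub  r3, r2, r0 -> r3=0x3d
body[4] add  r4, r0, #9 -> r4=0x14
body[5] xor  r1, r0, r1 -> r1=0x82
body[6] mov  r6, r5 -> r6=0x10
epilogue: pop r3=0xd2, sp=0xb7
epilogue: pop r2=0xdb, sp=0xb8
prologue pushed ['r2', 'r3'] at ['0xb7', '0xb6']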